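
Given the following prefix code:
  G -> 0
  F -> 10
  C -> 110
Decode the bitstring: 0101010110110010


Decoding step by step:
Bits 0 -> G
Bits 10 -> F
Bits 10 -> F
Bits 10 -> F
Bits 110 -> C
Bits 110 -> C
Bits 0 -> G
Bits 10 -> F


Decoded message: GFFFCCGF


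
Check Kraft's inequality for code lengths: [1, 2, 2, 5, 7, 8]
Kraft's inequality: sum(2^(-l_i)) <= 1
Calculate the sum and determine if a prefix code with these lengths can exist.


Sum = 2^(-1) + 2^(-2) + 2^(-2) + 2^(-5) + 2^(-7) + 2^(-8)
    = 0.5 + 0.25 + 0.25 + 0.03125 + 0.0078125 + 0.00390625
    = 267/256 = 1.04296875
Since 1.04296875 > 1, Kraft's inequality is NOT satisfied.
A prefix code with these lengths CANNOT exist.

Kraft sum = 1.04296875. Not satisfied.


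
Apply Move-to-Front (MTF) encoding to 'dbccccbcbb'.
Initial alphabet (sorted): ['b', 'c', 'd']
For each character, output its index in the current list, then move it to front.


MTF encoding:
'd': index 2 in ['b', 'c', 'd'] -> ['d', 'b', 'c']
'b': index 1 in ['d', 'b', 'c'] -> ['b', 'd', 'c']
'c': index 2 in ['b', 'd', 'c'] -> ['c', 'b', 'd']
'c': index 0 in ['c', 'b', 'd'] -> ['c', 'b', 'd']
'c': index 0 in ['c', 'b', 'd'] -> ['c', 'b', 'd']
'c': index 0 in ['c', 'b', 'd'] -> ['c', 'b', 'd']
'b': index 1 in ['c', 'b', 'd'] -> ['b', 'c', 'd']
'c': index 1 in ['b', 'c', 'd'] -> ['c', 'b', 'd']
'b': index 1 in ['c', 'b', 'd'] -> ['b', 'c', 'd']
'b': index 0 in ['b', 'c', 'd'] -> ['b', 'c', 'd']


Output: [2, 1, 2, 0, 0, 0, 1, 1, 1, 0]


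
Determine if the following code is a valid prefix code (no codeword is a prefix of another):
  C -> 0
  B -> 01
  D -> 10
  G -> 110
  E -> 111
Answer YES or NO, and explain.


Checking each pair (does one codeword prefix another?):
  C='0' vs B='01': prefix -- VIOLATION

NO -- this is NOT a valid prefix code. C (0) is a prefix of B (01).


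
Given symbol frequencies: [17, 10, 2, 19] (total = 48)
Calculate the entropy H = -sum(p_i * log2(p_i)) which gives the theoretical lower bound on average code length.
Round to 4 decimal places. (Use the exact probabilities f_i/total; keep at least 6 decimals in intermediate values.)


Per-symbol terms -p_i * log2(p_i) with p_i = f_i/48:
  p = 17/48 = 0.354167: log2(p) = -1.497500, -p*log2(p) = 0.530364
  p = 10/48 = 0.208333: log2(p) = -2.263034, -p*log2(p) = 0.471466
  p = 2/48 = 0.041667: log2(p) = -4.584963, -p*log2(p) = 0.191040
  p = 19/48 = 0.395833: log2(p) = -1.337035, -p*log2(p) = 0.529243
H = 0.530364 + 0.471466 + 0.191040 + 0.529243 = 1.722113

H = 1.7221 bits/symbol


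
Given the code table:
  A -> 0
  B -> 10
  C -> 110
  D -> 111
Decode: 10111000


Decoding:
10 -> B
111 -> D
0 -> A
0 -> A
0 -> A


Result: BDAAA


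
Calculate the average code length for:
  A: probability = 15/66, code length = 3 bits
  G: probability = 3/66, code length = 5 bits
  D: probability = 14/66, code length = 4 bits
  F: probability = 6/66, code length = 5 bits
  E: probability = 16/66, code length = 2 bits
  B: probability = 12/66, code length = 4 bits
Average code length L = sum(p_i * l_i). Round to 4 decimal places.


Weighted contributions p_i * l_i:
  A: (15/66) * 3 = 45/66
  G: (3/66) * 5 = 15/66
  D: (14/66) * 4 = 56/66
  F: (6/66) * 5 = 30/66
  E: (16/66) * 2 = 32/66
  B: (12/66) * 4 = 48/66
Sum = (45 + 15 + 56 + 30 + 32 + 48)/66 = 226/66

L = 226/66 = 3.4242 bits/symbol


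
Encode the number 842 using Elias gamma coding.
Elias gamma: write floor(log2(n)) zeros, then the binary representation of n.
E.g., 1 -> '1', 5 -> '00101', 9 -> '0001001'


num_bits = floor(log2(842)) + 1 = 10
leading_zeros = num_bits - 1 = 9
binary(842) = 1101001010

Elias gamma(842) = '000000000' + '1101001010' = 0000000001101001010 (19 bits)


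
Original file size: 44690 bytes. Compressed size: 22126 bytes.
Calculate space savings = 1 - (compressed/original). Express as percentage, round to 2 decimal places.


ratio = compressed/original = 22126/44690 = 0.4951
savings = 1 - ratio = 1 - 0.4951 = 0.5049
as a percentage: 0.5049 * 100 = 50.49%

Space savings = 1 - 22126/44690 = 50.49%


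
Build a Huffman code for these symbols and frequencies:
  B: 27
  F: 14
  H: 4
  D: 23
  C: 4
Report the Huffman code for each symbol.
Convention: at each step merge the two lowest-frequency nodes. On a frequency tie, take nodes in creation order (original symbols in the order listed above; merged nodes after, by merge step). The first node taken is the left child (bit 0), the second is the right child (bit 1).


Huffman tree construction:
Step 1: Merge H(4) + C(4) = 8
Step 2: Merge (H+C)(8) + F(14) = 22
Step 3: Merge ((H+C)+F)(22) + D(23) = 45
Step 4: Merge B(27) + (((H+C)+F)+D)(45) = 72
Read each symbol's code off the tree from the root (left child = 0, right child = 1).

Codes:
  B: 0 (length 1)
  F: 101 (length 3)
  H: 1000 (length 4)
  D: 11 (length 2)
  C: 1001 (length 4)
Average code length: 147/72 = 2.0417 bits/symbol


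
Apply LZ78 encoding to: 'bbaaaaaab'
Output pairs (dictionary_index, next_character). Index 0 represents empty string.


LZ78 encoding steps:
Dictionary: {0: ''}
Step 1: w='' (idx 0), next='b' -> output (0, 'b'), add 'b' as idx 1
Step 2: w='b' (idx 1), next='a' -> output (1, 'a'), add 'ba' as idx 2
Step 3: w='' (idx 0), next='a' -> output (0, 'a'), add 'a' as idx 3
Step 4: w='a' (idx 3), next='a' -> output (3, 'a'), add 'aa' as idx 4
Step 5: w='aa' (idx 4), next='b' -> output (4, 'b'), add 'aab' as idx 5


Encoded: [(0, 'b'), (1, 'a'), (0, 'a'), (3, 'a'), (4, 'b')]


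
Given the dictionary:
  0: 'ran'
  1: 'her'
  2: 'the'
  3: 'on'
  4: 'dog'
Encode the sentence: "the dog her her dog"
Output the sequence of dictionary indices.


Look up each word in the dictionary:
  'the' -> 2
  'dog' -> 4
  'her' -> 1
  'her' -> 1
  'dog' -> 4

Encoded: [2, 4, 1, 1, 4]


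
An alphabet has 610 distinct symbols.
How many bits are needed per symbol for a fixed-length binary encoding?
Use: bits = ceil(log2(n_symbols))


log2(610) = 9.2527
Bracket: 2^9 = 512 < 610 <= 2^10 = 1024
So ceil(log2(610)) = 10

bits = ceil(log2(610)) = ceil(9.2527) = 10 bits


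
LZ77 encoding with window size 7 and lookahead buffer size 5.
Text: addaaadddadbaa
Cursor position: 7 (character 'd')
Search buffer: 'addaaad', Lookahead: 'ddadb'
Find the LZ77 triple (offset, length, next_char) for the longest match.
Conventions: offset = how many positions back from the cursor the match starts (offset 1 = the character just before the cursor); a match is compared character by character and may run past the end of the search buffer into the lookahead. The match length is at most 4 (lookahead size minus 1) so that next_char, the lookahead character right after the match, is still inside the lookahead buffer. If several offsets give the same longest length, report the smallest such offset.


Try each offset into the search buffer:
  offset=1 (pos 6, char 'd'): match length 2
  offset=2 (pos 5, char 'a'): match length 0
  offset=3 (pos 4, char 'a'): match length 0
  offset=4 (pos 3, char 'a'): match length 0
  offset=5 (pos 2, char 'd'): match length 1
  offset=6 (pos 1, char 'd'): match length 3
  offset=7 (pos 0, char 'a'): match length 0
Longest match has length 3 at offset 6.
next_char = character at position 7 + 3 = 10 -> 'd'

Best match: offset=6, length=3 (matching 'dda' starting at position 1)
LZ77 triple: (6, 3, 'd')


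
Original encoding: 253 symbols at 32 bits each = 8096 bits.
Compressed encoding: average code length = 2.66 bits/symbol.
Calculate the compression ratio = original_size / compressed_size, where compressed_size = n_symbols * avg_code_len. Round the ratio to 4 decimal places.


original_size = n_symbols * orig_bits = 253 * 32 = 8096 bits
compressed_size = n_symbols * avg_code_len = 253 * 2.66 = 672.98 bits
ratio = original_size / compressed_size = 8096 / 672.98 = 12.0301

Compression ratio = 12.0301


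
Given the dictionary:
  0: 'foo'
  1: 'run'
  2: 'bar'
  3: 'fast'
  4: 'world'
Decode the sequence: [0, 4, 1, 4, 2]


Look up each index in the dictionary:
  0 -> 'foo'
  4 -> 'world'
  1 -> 'run'
  4 -> 'world'
  2 -> 'bar'

Decoded: "foo world run world bar"


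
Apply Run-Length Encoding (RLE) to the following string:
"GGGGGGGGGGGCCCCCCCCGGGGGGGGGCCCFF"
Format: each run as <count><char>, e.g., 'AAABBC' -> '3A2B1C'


Scanning runs left to right:
  i=0: run of 'G' x 11 -> '11G'
  i=11: run of 'C' x 8 -> '8C'
  i=19: run of 'G' x 9 -> '9G'
  i=28: run of 'C' x 3 -> '3C'
  i=31: run of 'F' x 2 -> '2F'

RLE = 11G8C9G3C2F


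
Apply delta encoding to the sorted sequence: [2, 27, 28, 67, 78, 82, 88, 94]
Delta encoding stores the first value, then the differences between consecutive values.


First value: 2
Deltas:
  27 - 2 = 25
  28 - 27 = 1
  67 - 28 = 39
  78 - 67 = 11
  82 - 78 = 4
  88 - 82 = 6
  94 - 88 = 6


Delta encoded: [2, 25, 1, 39, 11, 4, 6, 6]


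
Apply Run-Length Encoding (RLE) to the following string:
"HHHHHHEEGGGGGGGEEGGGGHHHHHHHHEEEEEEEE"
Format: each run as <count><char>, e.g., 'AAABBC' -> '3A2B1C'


Scanning runs left to right:
  i=0: run of 'H' x 6 -> '6H'
  i=6: run of 'E' x 2 -> '2E'
  i=8: run of 'G' x 7 -> '7G'
  i=15: run of 'E' x 2 -> '2E'
  i=17: run of 'G' x 4 -> '4G'
  i=21: run of 'H' x 8 -> '8H'
  i=29: run of 'E' x 8 -> '8E'

RLE = 6H2E7G2E4G8H8E


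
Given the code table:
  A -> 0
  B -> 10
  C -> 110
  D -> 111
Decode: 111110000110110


Decoding:
111 -> D
110 -> C
0 -> A
0 -> A
0 -> A
110 -> C
110 -> C


Result: DCAAACC


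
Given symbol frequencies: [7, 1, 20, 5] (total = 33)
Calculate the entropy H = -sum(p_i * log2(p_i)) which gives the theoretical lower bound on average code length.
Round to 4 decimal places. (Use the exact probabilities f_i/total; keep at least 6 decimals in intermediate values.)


Per-symbol terms -p_i * log2(p_i) with p_i = f_i/33:
  p = 7/33 = 0.212121: log2(p) = -2.237039, -p*log2(p) = 0.474523
  p = 1/33 = 0.030303: log2(p) = -5.044394, -p*log2(p) = 0.152860
  p = 20/33 = 0.606061: log2(p) = -0.722466, -p*log2(p) = 0.437858
  p = 5/33 = 0.151515: log2(p) = -2.722466, -p*log2(p) = 0.412495
H = 0.474523 + 0.152860 + 0.437858 + 0.412495 = 1.477736

H = 1.4777 bits/symbol


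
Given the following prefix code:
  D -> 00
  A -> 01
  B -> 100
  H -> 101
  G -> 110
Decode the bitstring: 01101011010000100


Decoding step by step:
Bits 01 -> A
Bits 101 -> H
Bits 01 -> A
Bits 101 -> H
Bits 00 -> D
Bits 00 -> D
Bits 100 -> B


Decoded message: AHAHDDB


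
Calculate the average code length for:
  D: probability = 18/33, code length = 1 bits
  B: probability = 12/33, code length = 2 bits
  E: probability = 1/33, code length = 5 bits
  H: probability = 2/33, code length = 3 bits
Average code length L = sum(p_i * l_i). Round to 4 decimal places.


Weighted contributions p_i * l_i:
  D: (18/33) * 1 = 18/33
  B: (12/33) * 2 = 24/33
  E: (1/33) * 5 = 5/33
  H: (2/33) * 3 = 6/33
Sum = (18 + 24 + 5 + 6)/33 = 53/33

L = 53/33 = 1.6061 bits/symbol


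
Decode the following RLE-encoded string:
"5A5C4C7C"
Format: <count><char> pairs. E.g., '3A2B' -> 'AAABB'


Expanding each <count><char> pair:
  5A -> 'AAAAA'
  5C -> 'CCCCC'
  4C -> 'CCCC'
  7C -> 'CCCCCCC'

Decoded = AAAAACCCCCCCCCCCCCCCC


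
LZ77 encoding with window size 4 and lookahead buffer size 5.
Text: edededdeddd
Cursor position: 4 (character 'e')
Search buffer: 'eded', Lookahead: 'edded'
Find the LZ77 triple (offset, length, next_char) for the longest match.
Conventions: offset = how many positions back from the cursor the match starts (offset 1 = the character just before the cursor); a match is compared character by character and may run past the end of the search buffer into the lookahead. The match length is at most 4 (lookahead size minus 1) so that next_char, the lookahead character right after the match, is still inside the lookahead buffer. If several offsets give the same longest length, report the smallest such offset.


Try each offset into the search buffer:
  offset=1 (pos 3, char 'd'): match length 0
  offset=2 (pos 2, char 'e'): match length 2
  offset=3 (pos 1, char 'd'): match length 0
  offset=4 (pos 0, char 'e'): match length 2
Longest match has length 2, found at offsets 2, 4; take the smallest, offset 2.
next_char = character at position 4 + 2 = 6 -> 'd'

Best match: offset=2, length=2 (matching 'ed' starting at position 2)
LZ77 triple: (2, 2, 'd')


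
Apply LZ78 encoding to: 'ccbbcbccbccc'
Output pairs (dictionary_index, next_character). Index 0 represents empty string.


LZ78 encoding steps:
Dictionary: {0: ''}
Step 1: w='' (idx 0), next='c' -> output (0, 'c'), add 'c' as idx 1
Step 2: w='c' (idx 1), next='b' -> output (1, 'b'), add 'cb' as idx 2
Step 3: w='' (idx 0), next='b' -> output (0, 'b'), add 'b' as idx 3
Step 4: w='cb' (idx 2), next='c' -> output (2, 'c'), add 'cbc' as idx 4
Step 5: w='cbc' (idx 4), next='c' -> output (4, 'c'), add 'cbcc' as idx 5
Step 6: w='c' (idx 1), end of input -> output (1, '')


Encoded: [(0, 'c'), (1, 'b'), (0, 'b'), (2, 'c'), (4, 'c'), (1, '')]


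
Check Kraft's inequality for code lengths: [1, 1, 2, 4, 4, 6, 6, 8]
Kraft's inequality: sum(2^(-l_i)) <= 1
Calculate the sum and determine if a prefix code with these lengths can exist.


Sum = 2^(-1) + 2^(-1) + 2^(-2) + 2^(-4) + 2^(-4) + 2^(-6) + 2^(-6) + 2^(-8)
    = 0.5 + 0.5 + 0.25 + 0.0625 + 0.0625 + 0.015625 + 0.015625 + 0.00390625
    = 361/256 = 1.41015625
Since 1.41015625 > 1, Kraft's inequality is NOT satisfied.
A prefix code with these lengths CANNOT exist.

Kraft sum = 1.41015625. Not satisfied.


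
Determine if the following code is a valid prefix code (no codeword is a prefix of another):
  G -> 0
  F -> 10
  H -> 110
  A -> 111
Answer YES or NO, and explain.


Checking each pair (does one codeword prefix another?):
  G='0' vs F='10': no prefix
  G='0' vs H='110': no prefix
  G='0' vs A='111': no prefix
  F='10' vs G='0': no prefix
  F='10' vs H='110': no prefix
  F='10' vs A='111': no prefix
  H='110' vs G='0': no prefix
  H='110' vs F='10': no prefix
  H='110' vs A='111': no prefix
  A='111' vs G='0': no prefix
  A='111' vs F='10': no prefix
  A='111' vs H='110': no prefix
No violation found over all pairs.

YES -- this is a valid prefix code. No codeword is a prefix of any other codeword.


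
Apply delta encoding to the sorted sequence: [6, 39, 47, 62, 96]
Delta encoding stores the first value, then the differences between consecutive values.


First value: 6
Deltas:
  39 - 6 = 33
  47 - 39 = 8
  62 - 47 = 15
  96 - 62 = 34


Delta encoded: [6, 33, 8, 15, 34]


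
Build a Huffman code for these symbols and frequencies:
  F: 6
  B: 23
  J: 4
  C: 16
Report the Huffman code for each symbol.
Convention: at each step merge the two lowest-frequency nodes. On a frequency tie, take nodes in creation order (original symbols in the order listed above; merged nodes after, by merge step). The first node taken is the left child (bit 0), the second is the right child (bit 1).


Huffman tree construction:
Step 1: Merge J(4) + F(6) = 10
Step 2: Merge (J+F)(10) + C(16) = 26
Step 3: Merge B(23) + ((J+F)+C)(26) = 49
Read each symbol's code off the tree from the root (left child = 0, right child = 1).

Codes:
  F: 101 (length 3)
  B: 0 (length 1)
  J: 100 (length 3)
  C: 11 (length 2)
Average code length: 85/49 = 1.7347 bits/symbol


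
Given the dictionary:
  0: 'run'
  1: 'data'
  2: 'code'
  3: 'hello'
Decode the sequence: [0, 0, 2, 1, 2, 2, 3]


Look up each index in the dictionary:
  0 -> 'run'
  0 -> 'run'
  2 -> 'code'
  1 -> 'data'
  2 -> 'code'
  2 -> 'code'
  3 -> 'hello'

Decoded: "run run code data code code hello"


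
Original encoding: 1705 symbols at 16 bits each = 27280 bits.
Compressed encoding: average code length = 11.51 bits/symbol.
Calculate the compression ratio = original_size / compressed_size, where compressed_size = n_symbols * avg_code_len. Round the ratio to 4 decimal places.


original_size = n_symbols * orig_bits = 1705 * 16 = 27280 bits
compressed_size = n_symbols * avg_code_len = 1705 * 11.51 = 19624.55 bits
ratio = original_size / compressed_size = 27280 / 19624.55 = 1.3901

Compression ratio = 1.3901


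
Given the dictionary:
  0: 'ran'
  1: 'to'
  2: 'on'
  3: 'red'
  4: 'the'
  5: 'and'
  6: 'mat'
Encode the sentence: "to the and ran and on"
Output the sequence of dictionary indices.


Look up each word in the dictionary:
  'to' -> 1
  'the' -> 4
  'and' -> 5
  'ran' -> 0
  'and' -> 5
  'on' -> 2

Encoded: [1, 4, 5, 0, 5, 2]


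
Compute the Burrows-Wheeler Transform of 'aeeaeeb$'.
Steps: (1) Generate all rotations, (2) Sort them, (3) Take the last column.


Rotations (sorted):
  0: $aeeaeeb -> last char: b
  1: aeeaeeb$ -> last char: $
  2: aeeb$aee -> last char: e
  3: b$aeeaee -> last char: e
  4: eaeeb$ae -> last char: e
  5: eb$aeeae -> last char: e
  6: eeaeeb$a -> last char: a
  7: eeb$aeea -> last char: a


BWT = b$eeeeaa


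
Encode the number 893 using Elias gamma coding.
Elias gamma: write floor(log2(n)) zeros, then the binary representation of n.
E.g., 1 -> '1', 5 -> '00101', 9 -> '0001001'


num_bits = floor(log2(893)) + 1 = 10
leading_zeros = num_bits - 1 = 9
binary(893) = 1101111101

Elias gamma(893) = '000000000' + '1101111101' = 0000000001101111101 (19 bits)


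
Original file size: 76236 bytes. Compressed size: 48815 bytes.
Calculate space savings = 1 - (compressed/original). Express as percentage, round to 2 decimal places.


ratio = compressed/original = 48815/76236 = 0.640314
savings = 1 - ratio = 1 - 0.640314 = 0.359686
as a percentage: 0.359686 * 100 = 35.97%

Space savings = 1 - 48815/76236 = 35.97%


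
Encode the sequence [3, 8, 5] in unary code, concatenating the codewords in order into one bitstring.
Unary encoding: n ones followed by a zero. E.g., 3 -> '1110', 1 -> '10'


Encode each number as n ones followed by a terminating 0:
  3 -> 1110 (4 bits)
  8 -> 111111110 (9 bits)
  5 -> 111110 (6 bits)
Total length = 4 + 9 + 6 = 19 bits.

Unary([3, 8, 5]) = 1110111111110111110 (19 bits)


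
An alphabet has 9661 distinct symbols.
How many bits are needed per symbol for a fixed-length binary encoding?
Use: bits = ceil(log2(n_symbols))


log2(9661) = 13.238
Bracket: 2^13 = 8192 < 9661 <= 2^14 = 16384
So ceil(log2(9661)) = 14

bits = ceil(log2(9661)) = ceil(13.238) = 14 bits


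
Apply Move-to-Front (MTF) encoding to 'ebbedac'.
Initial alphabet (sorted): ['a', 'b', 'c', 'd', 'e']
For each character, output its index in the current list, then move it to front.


MTF encoding:
'e': index 4 in ['a', 'b', 'c', 'd', 'e'] -> ['e', 'a', 'b', 'c', 'd']
'b': index 2 in ['e', 'a', 'b', 'c', 'd'] -> ['b', 'e', 'a', 'c', 'd']
'b': index 0 in ['b', 'e', 'a', 'c', 'd'] -> ['b', 'e', 'a', 'c', 'd']
'e': index 1 in ['b', 'e', 'a', 'c', 'd'] -> ['e', 'b', 'a', 'c', 'd']
'd': index 4 in ['e', 'b', 'a', 'c', 'd'] -> ['d', 'e', 'b', 'a', 'c']
'a': index 3 in ['d', 'e', 'b', 'a', 'c'] -> ['a', 'd', 'e', 'b', 'c']
'c': index 4 in ['a', 'd', 'e', 'b', 'c'] -> ['c', 'a', 'd', 'e', 'b']


Output: [4, 2, 0, 1, 4, 3, 4]


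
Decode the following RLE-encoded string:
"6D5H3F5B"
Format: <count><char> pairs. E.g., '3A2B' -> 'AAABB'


Expanding each <count><char> pair:
  6D -> 'DDDDDD'
  5H -> 'HHHHH'
  3F -> 'FFF'
  5B -> 'BBBBB'

Decoded = DDDDDDHHHHHFFFBBBBB


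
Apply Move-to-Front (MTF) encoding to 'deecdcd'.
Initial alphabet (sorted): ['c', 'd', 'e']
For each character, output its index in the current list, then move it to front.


MTF encoding:
'd': index 1 in ['c', 'd', 'e'] -> ['d', 'c', 'e']
'e': index 2 in ['d', 'c', 'e'] -> ['e', 'd', 'c']
'e': index 0 in ['e', 'd', 'c'] -> ['e', 'd', 'c']
'c': index 2 in ['e', 'd', 'c'] -> ['c', 'e', 'd']
'd': index 2 in ['c', 'e', 'd'] -> ['d', 'c', 'e']
'c': index 1 in ['d', 'c', 'e'] -> ['c', 'd', 'e']
'd': index 1 in ['c', 'd', 'e'] -> ['d', 'c', 'e']


Output: [1, 2, 0, 2, 2, 1, 1]


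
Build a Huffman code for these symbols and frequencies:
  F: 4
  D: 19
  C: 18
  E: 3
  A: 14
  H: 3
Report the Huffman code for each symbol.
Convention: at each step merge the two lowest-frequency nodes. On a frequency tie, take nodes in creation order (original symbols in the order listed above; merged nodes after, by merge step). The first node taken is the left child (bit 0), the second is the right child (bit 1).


Huffman tree construction:
Step 1: Merge E(3) + H(3) = 6
Step 2: Merge F(4) + (E+H)(6) = 10
Step 3: Merge (F+(E+H))(10) + A(14) = 24
Step 4: Merge C(18) + D(19) = 37
Step 5: Merge ((F+(E+H))+A)(24) + (C+D)(37) = 61
Read each symbol's code off the tree from the root (left child = 0, right child = 1).

Codes:
  F: 000 (length 3)
  D: 11 (length 2)
  C: 10 (length 2)
  E: 0010 (length 4)
  A: 01 (length 2)
  H: 0011 (length 4)
Average code length: 138/61 = 2.2623 bits/symbol


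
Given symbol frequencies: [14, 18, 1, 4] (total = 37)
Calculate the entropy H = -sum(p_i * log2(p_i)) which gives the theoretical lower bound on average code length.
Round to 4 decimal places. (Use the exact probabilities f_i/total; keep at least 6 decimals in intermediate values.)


Per-symbol terms -p_i * log2(p_i) with p_i = f_i/37:
  p = 14/37 = 0.378378: log2(p) = -1.402098, -p*log2(p) = 0.530524
  p = 18/37 = 0.486486: log2(p) = -1.039528, -p*log2(p) = 0.505717
  p = 1/37 = 0.027027: log2(p) = -5.209453, -p*log2(p) = 0.140796
  p = 4/37 = 0.108108: log2(p) = -3.209453, -p*log2(p) = 0.346968
H = 0.530524 + 0.505717 + 0.140796 + 0.346968 = 1.524005

H = 1.524 bits/symbol


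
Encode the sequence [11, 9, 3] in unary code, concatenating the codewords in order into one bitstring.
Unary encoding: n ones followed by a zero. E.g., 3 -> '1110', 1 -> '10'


Encode each number as n ones followed by a terminating 0:
  11 -> 111111111110 (12 bits)
  9 -> 1111111110 (10 bits)
  3 -> 1110 (4 bits)
Total length = 12 + 10 + 4 = 26 bits.

Unary([11, 9, 3]) = 11111111111011111111101110 (26 bits)


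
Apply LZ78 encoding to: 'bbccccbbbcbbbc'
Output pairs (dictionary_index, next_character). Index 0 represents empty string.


LZ78 encoding steps:
Dictionary: {0: ''}
Step 1: w='' (idx 0), next='b' -> output (0, 'b'), add 'b' as idx 1
Step 2: w='b' (idx 1), next='c' -> output (1, 'c'), add 'bc' as idx 2
Step 3: w='' (idx 0), next='c' -> output (0, 'c'), add 'c' as idx 3
Step 4: w='c' (idx 3), next='c' -> output (3, 'c'), add 'cc' as idx 4
Step 5: w='b' (idx 1), next='b' -> output (1, 'b'), add 'bb' as idx 5
Step 6: w='bc' (idx 2), next='b' -> output (2, 'b'), add 'bcb' as idx 6
Step 7: w='bb' (idx 5), next='c' -> output (5, 'c'), add 'bbc' as idx 7


Encoded: [(0, 'b'), (1, 'c'), (0, 'c'), (3, 'c'), (1, 'b'), (2, 'b'), (5, 'c')]


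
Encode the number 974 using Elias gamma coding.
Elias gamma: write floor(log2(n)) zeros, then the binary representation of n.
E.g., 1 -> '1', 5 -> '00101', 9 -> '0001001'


num_bits = floor(log2(974)) + 1 = 10
leading_zeros = num_bits - 1 = 9
binary(974) = 1111001110

Elias gamma(974) = '000000000' + '1111001110' = 0000000001111001110 (19 bits)


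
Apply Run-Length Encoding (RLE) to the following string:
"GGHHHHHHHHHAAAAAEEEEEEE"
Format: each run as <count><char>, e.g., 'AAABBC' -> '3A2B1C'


Scanning runs left to right:
  i=0: run of 'G' x 2 -> '2G'
  i=2: run of 'H' x 9 -> '9H'
  i=11: run of 'A' x 5 -> '5A'
  i=16: run of 'E' x 7 -> '7E'

RLE = 2G9H5A7E


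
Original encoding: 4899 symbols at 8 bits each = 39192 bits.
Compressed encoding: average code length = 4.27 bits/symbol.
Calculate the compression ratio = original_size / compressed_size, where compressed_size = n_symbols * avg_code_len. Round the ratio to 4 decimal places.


original_size = n_symbols * orig_bits = 4899 * 8 = 39192 bits
compressed_size = n_symbols * avg_code_len = 4899 * 4.27 = 20918.73 bits
ratio = original_size / compressed_size = 39192 / 20918.73 = 1.8735

Compression ratio = 1.8735


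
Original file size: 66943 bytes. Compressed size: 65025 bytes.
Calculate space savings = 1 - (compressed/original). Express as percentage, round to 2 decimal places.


ratio = compressed/original = 65025/66943 = 0.971349
savings = 1 - ratio = 1 - 0.971349 = 0.028651
as a percentage: 0.028651 * 100 = 2.87%

Space savings = 1 - 65025/66943 = 2.87%


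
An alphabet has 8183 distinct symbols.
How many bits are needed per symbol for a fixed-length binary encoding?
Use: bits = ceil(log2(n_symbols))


log2(8183) = 12.9984
Bracket: 2^12 = 4096 < 8183 <= 2^13 = 8192
So ceil(log2(8183)) = 13

bits = ceil(log2(8183)) = ceil(12.9984) = 13 bits


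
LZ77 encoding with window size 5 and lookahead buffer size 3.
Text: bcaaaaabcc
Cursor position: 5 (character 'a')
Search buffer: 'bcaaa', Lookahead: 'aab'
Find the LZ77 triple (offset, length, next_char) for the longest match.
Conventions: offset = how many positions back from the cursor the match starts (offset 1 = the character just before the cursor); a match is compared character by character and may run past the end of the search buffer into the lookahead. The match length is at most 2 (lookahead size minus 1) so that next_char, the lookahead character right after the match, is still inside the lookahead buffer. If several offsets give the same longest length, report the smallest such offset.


Try each offset into the search buffer:
  offset=1 (pos 4, char 'a'): match length 2
  offset=2 (pos 3, char 'a'): match length 2
  offset=3 (pos 2, char 'a'): match length 2
  offset=4 (pos 1, char 'c'): match length 0
  offset=5 (pos 0, char 'b'): match length 0
Longest match has length 2, found at offsets 1, 2, 3; take the smallest, offset 1.
next_char = character at position 5 + 2 = 7 -> 'b'

Best match: offset=1, length=2 (matching 'aa' starting at position 4)
LZ77 triple: (1, 2, 'b')


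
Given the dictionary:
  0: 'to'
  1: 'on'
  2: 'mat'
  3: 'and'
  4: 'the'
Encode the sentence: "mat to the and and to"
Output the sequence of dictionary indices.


Look up each word in the dictionary:
  'mat' -> 2
  'to' -> 0
  'the' -> 4
  'and' -> 3
  'and' -> 3
  'to' -> 0

Encoded: [2, 0, 4, 3, 3, 0]


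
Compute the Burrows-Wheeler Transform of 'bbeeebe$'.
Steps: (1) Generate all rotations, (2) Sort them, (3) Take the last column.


Rotations (sorted):
  0: $bbeeebe -> last char: e
  1: bbeeebe$ -> last char: $
  2: be$bbeee -> last char: e
  3: beeebe$b -> last char: b
  4: e$bbeeeb -> last char: b
  5: ebe$bbee -> last char: e
  6: eebe$bbe -> last char: e
  7: eeebe$bb -> last char: b


BWT = e$ebbeeb


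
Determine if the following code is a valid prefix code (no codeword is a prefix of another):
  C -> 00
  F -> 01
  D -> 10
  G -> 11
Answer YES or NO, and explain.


Checking each pair (does one codeword prefix another?):
  C='00' vs F='01': no prefix
  C='00' vs D='10': no prefix
  C='00' vs G='11': no prefix
  F='01' vs C='00': no prefix
  F='01' vs D='10': no prefix
  F='01' vs G='11': no prefix
  D='10' vs C='00': no prefix
  D='10' vs F='01': no prefix
  D='10' vs G='11': no prefix
  G='11' vs C='00': no prefix
  G='11' vs F='01': no prefix
  G='11' vs D='10': no prefix
No violation found over all pairs.

YES -- this is a valid prefix code. No codeword is a prefix of any other codeword.


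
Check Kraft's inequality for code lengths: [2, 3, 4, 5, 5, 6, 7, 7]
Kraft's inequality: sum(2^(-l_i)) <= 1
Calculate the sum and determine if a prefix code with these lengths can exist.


Sum = 2^(-2) + 2^(-3) + 2^(-4) + 2^(-5) + 2^(-5) + 2^(-6) + 2^(-7) + 2^(-7)
    = 0.25 + 0.125 + 0.0625 + 0.03125 + 0.03125 + 0.015625 + 0.0078125 + 0.0078125
    = 68/128 = 0.53125
Since 0.53125 <= 1, Kraft's inequality IS satisfied.
A prefix code with these lengths CAN exist.

Kraft sum = 0.53125. Satisfied.


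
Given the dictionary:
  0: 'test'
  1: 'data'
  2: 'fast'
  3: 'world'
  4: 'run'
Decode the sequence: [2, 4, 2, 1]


Look up each index in the dictionary:
  2 -> 'fast'
  4 -> 'run'
  2 -> 'fast'
  1 -> 'data'

Decoded: "fast run fast data"


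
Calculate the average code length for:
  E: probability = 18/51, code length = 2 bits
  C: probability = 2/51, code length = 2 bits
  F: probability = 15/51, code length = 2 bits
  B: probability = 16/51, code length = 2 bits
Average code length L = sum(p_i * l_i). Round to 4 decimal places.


Weighted contributions p_i * l_i:
  E: (18/51) * 2 = 36/51
  C: (2/51) * 2 = 4/51
  F: (15/51) * 2 = 30/51
  B: (16/51) * 2 = 32/51
Sum = (36 + 4 + 30 + 32)/51 = 102/51

L = 102/51 = 2.0000 bits/symbol


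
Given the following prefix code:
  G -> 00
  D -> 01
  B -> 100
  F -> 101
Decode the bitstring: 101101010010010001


Decoding step by step:
Bits 101 -> F
Bits 101 -> F
Bits 01 -> D
Bits 00 -> G
Bits 100 -> B
Bits 100 -> B
Bits 01 -> D


Decoded message: FFDGBBD


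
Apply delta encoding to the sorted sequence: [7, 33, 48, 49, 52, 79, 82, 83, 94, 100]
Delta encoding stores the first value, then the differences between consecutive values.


First value: 7
Deltas:
  33 - 7 = 26
  48 - 33 = 15
  49 - 48 = 1
  52 - 49 = 3
  79 - 52 = 27
  82 - 79 = 3
  83 - 82 = 1
  94 - 83 = 11
  100 - 94 = 6


Delta encoded: [7, 26, 15, 1, 3, 27, 3, 1, 11, 6]


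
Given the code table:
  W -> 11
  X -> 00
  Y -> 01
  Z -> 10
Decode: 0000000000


Decoding:
00 -> X
00 -> X
00 -> X
00 -> X
00 -> X


Result: XXXXX


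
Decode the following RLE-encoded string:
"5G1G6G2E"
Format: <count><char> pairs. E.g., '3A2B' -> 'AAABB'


Expanding each <count><char> pair:
  5G -> 'GGGGG'
  1G -> 'G'
  6G -> 'GGGGGG'
  2E -> 'EE'

Decoded = GGGGGGGGGGGGEE


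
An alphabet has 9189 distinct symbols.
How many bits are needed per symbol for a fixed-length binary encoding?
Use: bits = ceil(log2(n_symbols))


log2(9189) = 13.1657
Bracket: 2^13 = 8192 < 9189 <= 2^14 = 16384
So ceil(log2(9189)) = 14

bits = ceil(log2(9189)) = ceil(13.1657) = 14 bits


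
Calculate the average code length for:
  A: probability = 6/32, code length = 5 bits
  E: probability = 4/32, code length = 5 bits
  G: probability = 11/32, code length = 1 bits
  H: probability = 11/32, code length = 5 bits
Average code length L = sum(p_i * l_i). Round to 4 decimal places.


Weighted contributions p_i * l_i:
  A: (6/32) * 5 = 30/32
  E: (4/32) * 5 = 20/32
  G: (11/32) * 1 = 11/32
  H: (11/32) * 5 = 55/32
Sum = (30 + 20 + 11 + 55)/32 = 116/32

L = 116/32 = 3.6250 bits/symbol


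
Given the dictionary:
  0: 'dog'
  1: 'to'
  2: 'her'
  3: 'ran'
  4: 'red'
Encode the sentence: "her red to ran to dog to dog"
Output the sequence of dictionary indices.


Look up each word in the dictionary:
  'her' -> 2
  'red' -> 4
  'to' -> 1
  'ran' -> 3
  'to' -> 1
  'dog' -> 0
  'to' -> 1
  'dog' -> 0

Encoded: [2, 4, 1, 3, 1, 0, 1, 0]


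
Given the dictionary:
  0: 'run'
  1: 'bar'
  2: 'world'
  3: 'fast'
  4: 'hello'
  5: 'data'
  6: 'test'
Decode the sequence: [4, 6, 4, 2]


Look up each index in the dictionary:
  4 -> 'hello'
  6 -> 'test'
  4 -> 'hello'
  2 -> 'world'

Decoded: "hello test hello world"


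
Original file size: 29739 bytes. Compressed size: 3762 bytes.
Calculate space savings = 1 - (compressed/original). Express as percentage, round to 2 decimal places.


ratio = compressed/original = 3762/29739 = 0.126501
savings = 1 - ratio = 1 - 0.126501 = 0.873499
as a percentage: 0.873499 * 100 = 87.35%

Space savings = 1 - 3762/29739 = 87.35%


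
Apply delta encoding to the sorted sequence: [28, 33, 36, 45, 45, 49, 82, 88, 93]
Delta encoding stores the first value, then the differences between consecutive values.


First value: 28
Deltas:
  33 - 28 = 5
  36 - 33 = 3
  45 - 36 = 9
  45 - 45 = 0
  49 - 45 = 4
  82 - 49 = 33
  88 - 82 = 6
  93 - 88 = 5


Delta encoded: [28, 5, 3, 9, 0, 4, 33, 6, 5]


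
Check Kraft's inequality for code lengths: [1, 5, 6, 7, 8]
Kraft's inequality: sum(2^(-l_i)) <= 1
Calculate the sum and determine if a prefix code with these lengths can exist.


Sum = 2^(-1) + 2^(-5) + 2^(-6) + 2^(-7) + 2^(-8)
    = 0.5 + 0.03125 + 0.015625 + 0.0078125 + 0.00390625
    = 143/256 = 0.55859375
Since 0.55859375 <= 1, Kraft's inequality IS satisfied.
A prefix code with these lengths CAN exist.

Kraft sum = 0.55859375. Satisfied.


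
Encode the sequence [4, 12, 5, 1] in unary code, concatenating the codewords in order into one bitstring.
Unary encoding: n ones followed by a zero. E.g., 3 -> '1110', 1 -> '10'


Encode each number as n ones followed by a terminating 0:
  4 -> 11110 (5 bits)
  12 -> 1111111111110 (13 bits)
  5 -> 111110 (6 bits)
  1 -> 10 (2 bits)
Total length = 5 + 13 + 6 + 2 = 26 bits.

Unary([4, 12, 5, 1]) = 11110111111111111011111010 (26 bits)


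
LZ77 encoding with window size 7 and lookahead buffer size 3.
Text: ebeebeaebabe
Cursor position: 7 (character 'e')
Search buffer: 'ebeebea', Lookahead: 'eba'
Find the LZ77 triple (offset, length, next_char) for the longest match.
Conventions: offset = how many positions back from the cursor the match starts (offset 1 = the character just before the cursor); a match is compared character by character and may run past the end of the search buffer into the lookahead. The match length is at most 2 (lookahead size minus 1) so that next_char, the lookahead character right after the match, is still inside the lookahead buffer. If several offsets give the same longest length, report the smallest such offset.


Try each offset into the search buffer:
  offset=1 (pos 6, char 'a'): match length 0
  offset=2 (pos 5, char 'e'): match length 1
  offset=3 (pos 4, char 'b'): match length 0
  offset=4 (pos 3, char 'e'): match length 2
  offset=5 (pos 2, char 'e'): match length 1
  offset=6 (pos 1, char 'b'): match length 0
  offset=7 (pos 0, char 'e'): match length 2
Longest match has length 2, found at offsets 4, 7; take the smallest, offset 4.
next_char = character at position 7 + 2 = 9 -> 'a'

Best match: offset=4, length=2 (matching 'eb' starting at position 3)
LZ77 triple: (4, 2, 'a')


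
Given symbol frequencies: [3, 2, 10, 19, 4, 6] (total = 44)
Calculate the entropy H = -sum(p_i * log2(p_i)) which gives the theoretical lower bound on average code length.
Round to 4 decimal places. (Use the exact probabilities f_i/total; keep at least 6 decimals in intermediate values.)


Per-symbol terms -p_i * log2(p_i) with p_i = f_i/44:
  p = 3/44 = 0.068182: log2(p) = -3.874469, -p*log2(p) = 0.264168
  p = 2/44 = 0.045455: log2(p) = -4.459432, -p*log2(p) = 0.202701
  p = 10/44 = 0.227273: log2(p) = -2.137504, -p*log2(p) = 0.485796
  p = 19/44 = 0.431818: log2(p) = -1.211504, -p*log2(p) = 0.523149
  p = 4/44 = 0.090909: log2(p) = -3.459432, -p*log2(p) = 0.314494
  p = 6/44 = 0.136364: log2(p) = -2.874469, -p*log2(p) = 0.391973
H = 0.264168 + 0.202701 + 0.485796 + 0.523149 + 0.314494 + 0.391973 = 2.182281

H = 2.1823 bits/symbol


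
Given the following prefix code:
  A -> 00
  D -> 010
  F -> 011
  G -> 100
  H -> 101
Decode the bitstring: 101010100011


Decoding step by step:
Bits 101 -> H
Bits 010 -> D
Bits 100 -> G
Bits 011 -> F


Decoded message: HDGF


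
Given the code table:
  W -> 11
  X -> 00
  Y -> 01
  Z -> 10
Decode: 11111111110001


Decoding:
11 -> W
11 -> W
11 -> W
11 -> W
11 -> W
00 -> X
01 -> Y


Result: WWWWWXY


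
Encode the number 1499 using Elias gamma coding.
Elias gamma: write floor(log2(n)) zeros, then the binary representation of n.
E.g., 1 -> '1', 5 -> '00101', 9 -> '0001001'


num_bits = floor(log2(1499)) + 1 = 11
leading_zeros = num_bits - 1 = 10
binary(1499) = 10111011011

Elias gamma(1499) = '0000000000' + '10111011011' = 000000000010111011011 (21 bits)


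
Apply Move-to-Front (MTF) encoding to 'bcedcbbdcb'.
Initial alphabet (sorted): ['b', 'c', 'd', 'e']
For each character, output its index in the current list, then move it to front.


MTF encoding:
'b': index 0 in ['b', 'c', 'd', 'e'] -> ['b', 'c', 'd', 'e']
'c': index 1 in ['b', 'c', 'd', 'e'] -> ['c', 'b', 'd', 'e']
'e': index 3 in ['c', 'b', 'd', 'e'] -> ['e', 'c', 'b', 'd']
'd': index 3 in ['e', 'c', 'b', 'd'] -> ['d', 'e', 'c', 'b']
'c': index 2 in ['d', 'e', 'c', 'b'] -> ['c', 'd', 'e', 'b']
'b': index 3 in ['c', 'd', 'e', 'b'] -> ['b', 'c', 'd', 'e']
'b': index 0 in ['b', 'c', 'd', 'e'] -> ['b', 'c', 'd', 'e']
'd': index 2 in ['b', 'c', 'd', 'e'] -> ['d', 'b', 'c', 'e']
'c': index 2 in ['d', 'b', 'c', 'e'] -> ['c', 'd', 'b', 'e']
'b': index 2 in ['c', 'd', 'b', 'e'] -> ['b', 'c', 'd', 'e']


Output: [0, 1, 3, 3, 2, 3, 0, 2, 2, 2]


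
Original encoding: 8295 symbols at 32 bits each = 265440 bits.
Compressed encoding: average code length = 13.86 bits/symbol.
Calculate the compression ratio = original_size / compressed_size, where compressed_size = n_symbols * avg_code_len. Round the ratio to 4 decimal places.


original_size = n_symbols * orig_bits = 8295 * 32 = 265440 bits
compressed_size = n_symbols * avg_code_len = 8295 * 13.86 = 114968.7 bits
ratio = original_size / compressed_size = 265440 / 114968.7 = 2.3088

Compression ratio = 2.3088


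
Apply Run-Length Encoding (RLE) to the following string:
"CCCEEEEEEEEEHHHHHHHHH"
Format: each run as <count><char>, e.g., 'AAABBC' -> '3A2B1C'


Scanning runs left to right:
  i=0: run of 'C' x 3 -> '3C'
  i=3: run of 'E' x 9 -> '9E'
  i=12: run of 'H' x 9 -> '9H'

RLE = 3C9E9H


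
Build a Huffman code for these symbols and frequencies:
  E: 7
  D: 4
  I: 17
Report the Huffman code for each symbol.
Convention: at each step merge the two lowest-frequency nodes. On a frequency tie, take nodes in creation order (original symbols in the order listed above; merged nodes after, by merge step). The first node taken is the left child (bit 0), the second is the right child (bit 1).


Huffman tree construction:
Step 1: Merge D(4) + E(7) = 11
Step 2: Merge (D+E)(11) + I(17) = 28
Read each symbol's code off the tree from the root (left child = 0, right child = 1).

Codes:
  E: 01 (length 2)
  D: 00 (length 2)
  I: 1 (length 1)
Average code length: 39/28 = 1.3929 bits/symbol


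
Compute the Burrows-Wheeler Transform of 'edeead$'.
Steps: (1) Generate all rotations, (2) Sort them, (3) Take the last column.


Rotations (sorted):
  0: $edeead -> last char: d
  1: ad$edee -> last char: e
  2: d$edeea -> last char: a
  3: deead$e -> last char: e
  4: ead$ede -> last char: e
  5: edeead$ -> last char: $
  6: eead$ed -> last char: d


BWT = deaee$d


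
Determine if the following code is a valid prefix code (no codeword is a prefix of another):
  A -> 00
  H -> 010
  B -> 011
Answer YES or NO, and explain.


Checking each pair (does one codeword prefix another?):
  A='00' vs H='010': no prefix
  A='00' vs B='011': no prefix
  H='010' vs A='00': no prefix
  H='010' vs B='011': no prefix
  B='011' vs A='00': no prefix
  B='011' vs H='010': no prefix
No violation found over all pairs.

YES -- this is a valid prefix code. No codeword is a prefix of any other codeword.


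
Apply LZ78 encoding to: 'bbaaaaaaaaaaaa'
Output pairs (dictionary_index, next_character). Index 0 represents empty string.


LZ78 encoding steps:
Dictionary: {0: ''}
Step 1: w='' (idx 0), next='b' -> output (0, 'b'), add 'b' as idx 1
Step 2: w='b' (idx 1), next='a' -> output (1, 'a'), add 'ba' as idx 2
Step 3: w='' (idx 0), next='a' -> output (0, 'a'), add 'a' as idx 3
Step 4: w='a' (idx 3), next='a' -> output (3, 'a'), add 'aa' as idx 4
Step 5: w='aa' (idx 4), next='a' -> output (4, 'a'), add 'aaa' as idx 5
Step 6: w='aaa' (idx 5), next='a' -> output (5, 'a'), add 'aaaa' as idx 6
Step 7: w='a' (idx 3), end of input -> output (3, '')


Encoded: [(0, 'b'), (1, 'a'), (0, 'a'), (3, 'a'), (4, 'a'), (5, 'a'), (3, '')]


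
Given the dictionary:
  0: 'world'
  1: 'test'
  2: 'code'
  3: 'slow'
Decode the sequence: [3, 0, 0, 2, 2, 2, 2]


Look up each index in the dictionary:
  3 -> 'slow'
  0 -> 'world'
  0 -> 'world'
  2 -> 'code'
  2 -> 'code'
  2 -> 'code'
  2 -> 'code'

Decoded: "slow world world code code code code"


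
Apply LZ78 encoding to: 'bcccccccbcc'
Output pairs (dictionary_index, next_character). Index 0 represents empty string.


LZ78 encoding steps:
Dictionary: {0: ''}
Step 1: w='' (idx 0), next='b' -> output (0, 'b'), add 'b' as idx 1
Step 2: w='' (idx 0), next='c' -> output (0, 'c'), add 'c' as idx 2
Step 3: w='c' (idx 2), next='c' -> output (2, 'c'), add 'cc' as idx 3
Step 4: w='cc' (idx 3), next='c' -> output (3, 'c'), add 'ccc' as idx 4
Step 5: w='c' (idx 2), next='b' -> output (2, 'b'), add 'cb' as idx 5
Step 6: w='cc' (idx 3), end of input -> output (3, '')


Encoded: [(0, 'b'), (0, 'c'), (2, 'c'), (3, 'c'), (2, 'b'), (3, '')]
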